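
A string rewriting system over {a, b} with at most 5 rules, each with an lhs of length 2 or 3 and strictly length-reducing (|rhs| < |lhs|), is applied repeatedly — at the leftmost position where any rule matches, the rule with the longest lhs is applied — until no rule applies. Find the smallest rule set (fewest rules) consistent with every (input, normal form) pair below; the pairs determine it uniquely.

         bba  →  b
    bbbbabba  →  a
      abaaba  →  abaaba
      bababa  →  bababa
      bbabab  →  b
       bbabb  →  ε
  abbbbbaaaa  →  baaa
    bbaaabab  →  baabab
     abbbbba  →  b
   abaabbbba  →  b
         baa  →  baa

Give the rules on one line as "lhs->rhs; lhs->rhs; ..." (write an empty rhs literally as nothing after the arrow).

abb->bb; bb->b; bba->b; bbb->

  | bba => b
  | bbbbabba => babba => bbba => a
  | abaaba
  | bababa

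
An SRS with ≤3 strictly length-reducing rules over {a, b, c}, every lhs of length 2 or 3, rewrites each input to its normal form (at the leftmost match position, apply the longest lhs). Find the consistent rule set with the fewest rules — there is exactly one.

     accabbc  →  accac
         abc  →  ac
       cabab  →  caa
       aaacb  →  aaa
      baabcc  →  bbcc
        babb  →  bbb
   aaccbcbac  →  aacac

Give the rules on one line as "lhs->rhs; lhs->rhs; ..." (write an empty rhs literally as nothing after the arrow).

ab->a; ba->b; cb->

  | accabbc => accabc => accac
  | abc => ac
  | cabab => caab => caa
  | aaacb => aaa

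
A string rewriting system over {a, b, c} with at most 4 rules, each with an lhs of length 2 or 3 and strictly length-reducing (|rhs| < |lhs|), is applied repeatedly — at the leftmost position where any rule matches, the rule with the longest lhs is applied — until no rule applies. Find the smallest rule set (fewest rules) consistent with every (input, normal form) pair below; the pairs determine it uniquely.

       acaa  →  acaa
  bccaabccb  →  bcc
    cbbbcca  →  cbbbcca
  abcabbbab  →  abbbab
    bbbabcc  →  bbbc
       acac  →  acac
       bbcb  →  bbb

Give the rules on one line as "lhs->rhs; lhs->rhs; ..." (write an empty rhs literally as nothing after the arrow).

abc->; acb->; bcb->bb

  | acaa
  | bccaabccb => bccacb => bcc
  | cbbbcca
  | abcabbbab => abbbab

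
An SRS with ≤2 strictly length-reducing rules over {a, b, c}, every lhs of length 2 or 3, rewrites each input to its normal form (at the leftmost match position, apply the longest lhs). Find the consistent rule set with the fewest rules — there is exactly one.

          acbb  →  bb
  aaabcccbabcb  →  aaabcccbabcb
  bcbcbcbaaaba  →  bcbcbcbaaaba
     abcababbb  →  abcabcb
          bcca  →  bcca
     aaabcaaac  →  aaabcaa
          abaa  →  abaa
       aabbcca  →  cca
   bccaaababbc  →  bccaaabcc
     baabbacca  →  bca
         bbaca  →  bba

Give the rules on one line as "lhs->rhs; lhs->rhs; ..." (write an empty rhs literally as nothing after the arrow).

abb->c; ac->

  | acbb => bb
  | aaabcccbabcb
  | bcbcbcbaaaba
  | abcababbb => abcabcb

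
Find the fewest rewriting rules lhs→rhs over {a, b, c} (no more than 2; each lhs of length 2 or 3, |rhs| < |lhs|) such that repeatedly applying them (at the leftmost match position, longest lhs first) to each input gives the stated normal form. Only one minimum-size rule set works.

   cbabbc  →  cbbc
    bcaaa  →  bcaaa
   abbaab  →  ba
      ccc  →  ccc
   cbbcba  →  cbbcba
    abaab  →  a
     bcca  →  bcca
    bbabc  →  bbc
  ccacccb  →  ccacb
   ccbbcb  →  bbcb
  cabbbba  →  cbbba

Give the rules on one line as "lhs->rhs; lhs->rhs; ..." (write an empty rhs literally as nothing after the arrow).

ab->; ccb->b

  | cbabbc => cbbc
  | bcaaa
  | abbaab => baab => ba
  | ccc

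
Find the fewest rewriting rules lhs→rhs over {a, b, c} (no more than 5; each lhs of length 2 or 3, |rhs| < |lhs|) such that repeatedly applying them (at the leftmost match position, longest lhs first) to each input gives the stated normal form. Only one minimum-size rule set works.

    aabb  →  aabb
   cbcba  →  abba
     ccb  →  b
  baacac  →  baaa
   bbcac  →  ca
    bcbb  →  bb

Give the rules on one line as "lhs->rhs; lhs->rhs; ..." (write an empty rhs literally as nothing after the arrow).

  | aabb
  | cbcba => abba
  | ccb => cb => b
  | baacac => baaac => baaa

ac->a; bc->c; cb->b; cbc->ab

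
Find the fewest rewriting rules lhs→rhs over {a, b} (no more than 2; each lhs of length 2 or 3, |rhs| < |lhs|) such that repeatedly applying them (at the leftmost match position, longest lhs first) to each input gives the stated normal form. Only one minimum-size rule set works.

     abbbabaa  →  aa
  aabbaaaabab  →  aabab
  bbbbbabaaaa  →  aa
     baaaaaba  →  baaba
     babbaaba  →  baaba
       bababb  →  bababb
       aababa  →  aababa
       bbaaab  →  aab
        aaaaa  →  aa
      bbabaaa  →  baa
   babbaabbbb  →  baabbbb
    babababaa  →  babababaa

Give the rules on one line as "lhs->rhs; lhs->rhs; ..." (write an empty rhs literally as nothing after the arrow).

  | abbbabaa => abbaa => aa
  | aabbaaaabab => aaaaabab => aaaabab => aaabab => aabab
  | bbbbbabaaaa => bbbbaaaa => bbaaa => aa
  | baaaaaba => baaaaba => baaaba => baaba

aaa->aa; bba->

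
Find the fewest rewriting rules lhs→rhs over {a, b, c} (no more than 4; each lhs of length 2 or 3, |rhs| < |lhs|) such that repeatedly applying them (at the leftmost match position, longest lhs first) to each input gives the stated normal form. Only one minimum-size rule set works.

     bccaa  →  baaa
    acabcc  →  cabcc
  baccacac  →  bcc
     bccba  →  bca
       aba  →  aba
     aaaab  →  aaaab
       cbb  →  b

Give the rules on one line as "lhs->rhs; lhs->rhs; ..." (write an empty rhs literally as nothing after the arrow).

  | bccaa => baaa
  | acabcc => cabcc
  | baccacac => bccacac => baacac => bacac => bcac => bcc
  | bccba => bca

ac->c; cb->; cca->aa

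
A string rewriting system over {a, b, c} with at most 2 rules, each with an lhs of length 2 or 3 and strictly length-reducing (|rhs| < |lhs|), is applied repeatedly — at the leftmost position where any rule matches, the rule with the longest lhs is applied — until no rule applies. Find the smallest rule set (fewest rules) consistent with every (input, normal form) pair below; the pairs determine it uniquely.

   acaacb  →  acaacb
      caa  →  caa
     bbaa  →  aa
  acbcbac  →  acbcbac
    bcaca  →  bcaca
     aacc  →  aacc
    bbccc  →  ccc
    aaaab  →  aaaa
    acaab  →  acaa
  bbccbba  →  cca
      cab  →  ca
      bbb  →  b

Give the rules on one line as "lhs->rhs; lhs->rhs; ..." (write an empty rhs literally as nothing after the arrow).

ab->a; bb->

  | acaacb
  | caa
  | bbaa => aa
  | acbcbac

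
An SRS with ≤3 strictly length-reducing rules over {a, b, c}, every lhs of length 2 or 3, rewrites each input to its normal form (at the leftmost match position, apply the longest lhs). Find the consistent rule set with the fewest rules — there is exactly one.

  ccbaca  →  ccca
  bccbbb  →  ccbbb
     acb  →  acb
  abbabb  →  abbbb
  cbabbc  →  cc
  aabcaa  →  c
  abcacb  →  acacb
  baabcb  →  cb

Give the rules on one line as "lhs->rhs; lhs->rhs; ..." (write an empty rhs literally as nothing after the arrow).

  | ccbaca => ccbca => ccca
  | bccbbb => ccbbb
  | acb
  | abbabb => abbbb

aa->; ba->b; bc->c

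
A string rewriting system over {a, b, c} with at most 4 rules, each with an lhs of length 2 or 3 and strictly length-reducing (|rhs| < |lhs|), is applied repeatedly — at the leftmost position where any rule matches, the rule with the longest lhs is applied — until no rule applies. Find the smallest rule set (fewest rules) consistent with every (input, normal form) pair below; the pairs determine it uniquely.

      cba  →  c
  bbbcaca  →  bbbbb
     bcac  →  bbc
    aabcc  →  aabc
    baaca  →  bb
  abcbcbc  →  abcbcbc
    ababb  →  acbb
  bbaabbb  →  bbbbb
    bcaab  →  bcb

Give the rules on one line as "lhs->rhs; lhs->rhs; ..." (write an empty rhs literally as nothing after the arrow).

ba->c; ca->b; cc->c

  | cba => cc => c
  | bbbcaca => bbbbca => bbbbb
  | bcac => bbc
  | aabcc => aabc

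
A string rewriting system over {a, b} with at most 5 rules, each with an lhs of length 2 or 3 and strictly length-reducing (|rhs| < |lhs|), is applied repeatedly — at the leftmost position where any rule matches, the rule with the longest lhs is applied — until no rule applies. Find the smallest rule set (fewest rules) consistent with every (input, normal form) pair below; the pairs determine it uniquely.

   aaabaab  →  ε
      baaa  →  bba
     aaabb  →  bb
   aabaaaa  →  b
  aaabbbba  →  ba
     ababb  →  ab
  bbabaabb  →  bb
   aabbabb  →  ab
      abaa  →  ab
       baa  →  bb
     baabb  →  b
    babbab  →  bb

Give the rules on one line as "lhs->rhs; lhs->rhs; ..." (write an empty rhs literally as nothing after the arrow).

  | aaabaab => babaab => baab => bbb => ε
  | baaa => bba
  | aaabb => babb => bb
  | aabaaaa => bbaaaa => bbbaa => aa => b

aa->b; abb->ab; bab->b; bbb->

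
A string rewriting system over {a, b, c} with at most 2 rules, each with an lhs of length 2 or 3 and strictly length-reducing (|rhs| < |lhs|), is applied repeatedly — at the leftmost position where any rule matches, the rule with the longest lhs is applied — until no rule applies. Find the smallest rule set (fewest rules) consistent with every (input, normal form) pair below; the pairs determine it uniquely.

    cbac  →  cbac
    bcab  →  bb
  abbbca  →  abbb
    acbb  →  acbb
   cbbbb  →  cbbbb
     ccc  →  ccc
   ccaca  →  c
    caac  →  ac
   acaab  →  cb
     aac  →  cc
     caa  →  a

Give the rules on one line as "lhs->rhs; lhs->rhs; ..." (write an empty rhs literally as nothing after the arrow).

aa->c; ca->

  | cbac
  | bcab => bb
  | abbbca => abbb
  | acbb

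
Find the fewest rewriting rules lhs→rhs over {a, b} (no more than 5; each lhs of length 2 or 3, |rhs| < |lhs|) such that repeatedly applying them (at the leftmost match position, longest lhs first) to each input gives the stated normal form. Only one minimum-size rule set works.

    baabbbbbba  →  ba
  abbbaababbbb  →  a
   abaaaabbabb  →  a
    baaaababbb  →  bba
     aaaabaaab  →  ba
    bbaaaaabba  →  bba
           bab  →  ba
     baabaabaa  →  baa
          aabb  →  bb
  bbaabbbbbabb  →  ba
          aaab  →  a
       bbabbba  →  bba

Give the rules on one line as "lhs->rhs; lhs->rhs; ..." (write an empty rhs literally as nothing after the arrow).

  | baabbbbbba => bbbbbbba => bbbbba => bbba => ba
  | abbbaababbbb => abbaababbbb => abaababbbb => abababbbb => abbabbbb => ababbbb => abbbbb => abbbb => abbb => abb => ab => a
  | abaaaabbabb => abaaabbabb => abaabbabb => ababbabb => abbbabb => abbabb => ababb => abbb => abb => ab => a
  | baaaababbb => baababbb => bbabbb => bbabb => bbab => bba

aab->b; ab->a; aba->ab; bbb->b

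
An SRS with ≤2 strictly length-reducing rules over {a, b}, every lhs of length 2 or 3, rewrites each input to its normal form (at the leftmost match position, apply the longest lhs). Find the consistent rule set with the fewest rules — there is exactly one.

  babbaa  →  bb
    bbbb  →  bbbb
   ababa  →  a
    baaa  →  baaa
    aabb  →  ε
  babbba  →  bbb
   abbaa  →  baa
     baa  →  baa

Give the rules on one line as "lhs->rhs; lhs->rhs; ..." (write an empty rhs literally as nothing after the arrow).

ab->; bba->bb

  | babbaa => bbaa => bba => bb
  | bbbb
  | ababa => aba => a
  | baaa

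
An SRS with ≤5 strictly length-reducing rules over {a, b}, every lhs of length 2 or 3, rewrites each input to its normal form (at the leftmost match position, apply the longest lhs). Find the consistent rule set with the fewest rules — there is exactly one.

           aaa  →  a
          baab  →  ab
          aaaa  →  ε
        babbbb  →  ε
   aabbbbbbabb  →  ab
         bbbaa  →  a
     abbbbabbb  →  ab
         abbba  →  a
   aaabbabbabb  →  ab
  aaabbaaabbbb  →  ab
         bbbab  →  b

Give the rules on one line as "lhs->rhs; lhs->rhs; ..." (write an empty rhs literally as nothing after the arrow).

aa->; abb->ab; ba->; bb->

  | aaa => a
  | baab => ab
  | aaaa => aa => ε
  | babbbb => bbbb => bb => ε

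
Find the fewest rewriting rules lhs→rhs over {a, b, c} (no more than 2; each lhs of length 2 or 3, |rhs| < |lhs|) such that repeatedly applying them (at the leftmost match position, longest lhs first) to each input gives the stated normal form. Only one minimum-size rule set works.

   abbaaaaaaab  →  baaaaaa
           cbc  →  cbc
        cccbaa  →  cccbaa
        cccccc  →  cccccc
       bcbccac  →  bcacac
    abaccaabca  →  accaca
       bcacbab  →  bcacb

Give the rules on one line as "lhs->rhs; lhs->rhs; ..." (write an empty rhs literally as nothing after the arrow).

  | abbaaaaaaab => baaaaaaab => baaaaaa
  | cbc
  | cccbaa
  | cccccc

ab->; bcc->ac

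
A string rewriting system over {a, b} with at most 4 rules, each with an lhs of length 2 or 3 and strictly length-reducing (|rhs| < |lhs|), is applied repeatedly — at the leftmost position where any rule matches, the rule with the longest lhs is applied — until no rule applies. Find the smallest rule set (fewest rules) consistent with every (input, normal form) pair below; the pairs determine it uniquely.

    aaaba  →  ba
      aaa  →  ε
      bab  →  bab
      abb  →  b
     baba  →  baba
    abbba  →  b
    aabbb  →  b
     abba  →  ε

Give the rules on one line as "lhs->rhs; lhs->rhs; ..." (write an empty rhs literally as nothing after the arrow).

aa->b; aaa->; bb->a

  | aaaba => ba
  | aaa => ε
  | bab
  | abb => aa => b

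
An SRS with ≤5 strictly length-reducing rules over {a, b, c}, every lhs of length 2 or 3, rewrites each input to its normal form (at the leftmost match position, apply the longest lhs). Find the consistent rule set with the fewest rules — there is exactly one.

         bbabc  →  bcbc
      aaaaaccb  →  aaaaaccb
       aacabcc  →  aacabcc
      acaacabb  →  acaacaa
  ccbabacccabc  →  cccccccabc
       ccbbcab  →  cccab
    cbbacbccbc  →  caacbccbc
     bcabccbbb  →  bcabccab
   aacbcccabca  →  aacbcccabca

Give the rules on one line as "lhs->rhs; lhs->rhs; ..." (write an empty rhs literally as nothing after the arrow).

abb->aa; ba->c; cac->cc; cbb->ca

  | bbabc => bcbc
  | aaaaaccb
  | aacabcc
  | acaacabb => acaacaa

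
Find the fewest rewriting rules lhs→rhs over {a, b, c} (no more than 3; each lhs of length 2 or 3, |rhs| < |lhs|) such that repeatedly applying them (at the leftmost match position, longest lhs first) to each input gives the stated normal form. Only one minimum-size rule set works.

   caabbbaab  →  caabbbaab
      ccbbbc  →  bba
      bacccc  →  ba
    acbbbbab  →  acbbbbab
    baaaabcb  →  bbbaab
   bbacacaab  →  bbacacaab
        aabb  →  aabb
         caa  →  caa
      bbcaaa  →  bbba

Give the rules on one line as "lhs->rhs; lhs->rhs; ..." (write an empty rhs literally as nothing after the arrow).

aaa->bb; bc->a; cc->

  | caabbbaab
  | ccbbbc => bbbc => bba
  | bacccc => bacc => ba
  | acbbbbab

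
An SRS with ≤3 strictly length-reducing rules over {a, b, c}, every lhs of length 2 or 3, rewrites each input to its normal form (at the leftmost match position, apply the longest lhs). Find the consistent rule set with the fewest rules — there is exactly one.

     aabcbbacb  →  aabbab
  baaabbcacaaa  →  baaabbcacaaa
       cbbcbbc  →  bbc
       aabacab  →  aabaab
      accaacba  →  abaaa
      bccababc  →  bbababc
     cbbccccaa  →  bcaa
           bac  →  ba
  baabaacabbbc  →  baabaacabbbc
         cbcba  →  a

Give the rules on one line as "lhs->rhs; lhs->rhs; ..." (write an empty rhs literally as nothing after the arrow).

  | aabcbbacb => aabbacb => aabbab
  | baaabbcacaaa
  | cbbcbbc => bcbbc => bbc
  | aabacab => aabaab

bac->ba; cb->; cca->ba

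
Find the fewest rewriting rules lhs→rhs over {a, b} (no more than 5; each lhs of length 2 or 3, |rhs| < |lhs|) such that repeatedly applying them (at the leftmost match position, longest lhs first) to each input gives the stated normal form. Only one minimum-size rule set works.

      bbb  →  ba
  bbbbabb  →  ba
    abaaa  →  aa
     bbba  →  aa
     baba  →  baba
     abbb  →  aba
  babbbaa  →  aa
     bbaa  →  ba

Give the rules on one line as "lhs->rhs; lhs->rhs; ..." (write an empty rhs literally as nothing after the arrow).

aaa->ba; baa->aa; bb->a; bbb->ba

  | bbb => ba
  | bbbbabb => bababb => babaa => baaa => aaa => ba
  | abaaa => aaaa => baa => aa
  | bbba => baa => aa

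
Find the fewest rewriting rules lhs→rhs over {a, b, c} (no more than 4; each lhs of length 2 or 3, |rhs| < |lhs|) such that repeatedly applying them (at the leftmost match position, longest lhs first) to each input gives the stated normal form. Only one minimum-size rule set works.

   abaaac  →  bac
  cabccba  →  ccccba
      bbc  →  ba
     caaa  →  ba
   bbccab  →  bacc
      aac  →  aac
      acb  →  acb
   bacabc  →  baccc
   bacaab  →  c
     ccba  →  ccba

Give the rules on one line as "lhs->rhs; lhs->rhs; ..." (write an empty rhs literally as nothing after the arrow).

ab->c; bc->a; caa->b

  | abaaac => caaac => bac
  | cabccba => ccccba
  | bbc => ba
  | caaa => ba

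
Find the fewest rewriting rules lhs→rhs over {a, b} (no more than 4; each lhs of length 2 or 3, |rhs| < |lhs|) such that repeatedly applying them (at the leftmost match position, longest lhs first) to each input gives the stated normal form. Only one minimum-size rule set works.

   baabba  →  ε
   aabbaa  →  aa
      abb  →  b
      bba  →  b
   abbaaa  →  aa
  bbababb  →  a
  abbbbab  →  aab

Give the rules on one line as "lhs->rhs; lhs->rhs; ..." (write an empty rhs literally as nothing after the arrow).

  | baabba => abba => ba => ε
  | aabbaa => abaa => aa
  | abb => b
  | bba => b

abb->b; ba->; bbb->a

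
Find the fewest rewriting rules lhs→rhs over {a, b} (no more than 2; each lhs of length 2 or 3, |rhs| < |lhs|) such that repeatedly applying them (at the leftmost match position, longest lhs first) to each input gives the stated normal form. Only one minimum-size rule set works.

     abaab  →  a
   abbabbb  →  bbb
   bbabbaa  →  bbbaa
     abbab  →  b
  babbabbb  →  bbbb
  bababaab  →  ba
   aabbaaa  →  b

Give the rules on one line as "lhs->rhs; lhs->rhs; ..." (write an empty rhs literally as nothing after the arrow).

aaa->b; ab->

  | abaab => aab => a
  | abbabbb => babbb => bbb
  | bbabbaa => bbbaa
  | abbab => bab => b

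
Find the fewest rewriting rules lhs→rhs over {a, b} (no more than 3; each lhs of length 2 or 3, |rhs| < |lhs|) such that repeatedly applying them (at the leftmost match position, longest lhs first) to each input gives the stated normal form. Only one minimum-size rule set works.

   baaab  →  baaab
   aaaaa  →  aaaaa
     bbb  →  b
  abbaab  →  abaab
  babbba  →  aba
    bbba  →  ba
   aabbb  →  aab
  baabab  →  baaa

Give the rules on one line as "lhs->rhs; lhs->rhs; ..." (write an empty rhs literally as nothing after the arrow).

bab->a; bb->b

  | baaab
  | aaaaa
  | bbb => bb => b
  | abbaab => abaab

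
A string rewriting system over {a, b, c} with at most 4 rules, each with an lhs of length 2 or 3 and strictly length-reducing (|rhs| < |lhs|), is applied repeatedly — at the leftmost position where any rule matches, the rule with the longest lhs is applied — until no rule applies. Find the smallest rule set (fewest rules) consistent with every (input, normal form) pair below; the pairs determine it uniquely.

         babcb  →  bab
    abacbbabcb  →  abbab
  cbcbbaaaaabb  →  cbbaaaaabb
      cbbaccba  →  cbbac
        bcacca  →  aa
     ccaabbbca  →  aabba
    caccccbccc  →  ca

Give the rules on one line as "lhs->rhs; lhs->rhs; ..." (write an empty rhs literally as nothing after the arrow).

aba->ac; bc->; cc->

  | babcb => bab
  | abacbbabcb => accbbabcb => abbabcb => abbab
  | cbcbbaaaaabb => cbbaaaaabb
  | cbbaccba => cbbaba => cbbac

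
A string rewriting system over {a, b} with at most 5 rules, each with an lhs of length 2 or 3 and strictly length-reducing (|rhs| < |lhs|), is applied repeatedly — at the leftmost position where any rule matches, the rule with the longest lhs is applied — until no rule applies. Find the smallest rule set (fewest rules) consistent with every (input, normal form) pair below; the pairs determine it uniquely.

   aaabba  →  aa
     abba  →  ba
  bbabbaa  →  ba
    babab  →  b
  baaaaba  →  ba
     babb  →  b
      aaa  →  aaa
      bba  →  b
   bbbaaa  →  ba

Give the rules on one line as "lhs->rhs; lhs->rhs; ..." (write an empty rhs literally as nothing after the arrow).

  | aaabba => aaba => aa
  | abba => ba
  | bbabbaa => bbbaa => bbaa => ba
  | babab => bab => b

ab->; baa->ba; bb->b; bba->b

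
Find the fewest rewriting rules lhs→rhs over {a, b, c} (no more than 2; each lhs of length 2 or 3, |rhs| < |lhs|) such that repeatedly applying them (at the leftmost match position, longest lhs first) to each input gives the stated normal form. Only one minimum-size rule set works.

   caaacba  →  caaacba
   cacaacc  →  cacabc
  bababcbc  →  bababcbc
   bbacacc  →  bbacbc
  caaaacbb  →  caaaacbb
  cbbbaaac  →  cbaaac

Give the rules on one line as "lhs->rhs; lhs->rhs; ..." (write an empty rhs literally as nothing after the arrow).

acc->bc; bbb->b

  | caaacba
  | cacaacc => cacabc
  | bababcbc
  | bbacacc => bbacbc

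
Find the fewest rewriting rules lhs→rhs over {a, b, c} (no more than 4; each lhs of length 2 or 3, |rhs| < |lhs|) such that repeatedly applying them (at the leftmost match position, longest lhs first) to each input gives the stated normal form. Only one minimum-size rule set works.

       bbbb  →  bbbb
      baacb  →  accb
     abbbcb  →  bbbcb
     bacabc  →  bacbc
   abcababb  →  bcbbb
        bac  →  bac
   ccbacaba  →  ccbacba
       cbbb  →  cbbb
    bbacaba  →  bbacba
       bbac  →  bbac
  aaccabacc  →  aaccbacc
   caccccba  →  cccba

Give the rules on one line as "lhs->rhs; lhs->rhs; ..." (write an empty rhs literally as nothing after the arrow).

  | bbbb
  | baacb => accb
  | abbbcb => bbbcb
  | bacabc => bacbc

ab->b; baa->ac; cac->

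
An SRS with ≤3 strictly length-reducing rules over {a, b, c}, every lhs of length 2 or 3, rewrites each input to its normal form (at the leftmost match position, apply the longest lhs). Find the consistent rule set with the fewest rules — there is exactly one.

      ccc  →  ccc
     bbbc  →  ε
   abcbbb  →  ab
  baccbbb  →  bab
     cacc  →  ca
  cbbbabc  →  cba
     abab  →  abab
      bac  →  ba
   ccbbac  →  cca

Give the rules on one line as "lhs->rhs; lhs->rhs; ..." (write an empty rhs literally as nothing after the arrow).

ac->a; bb->; bc->

  | ccc
  | bbbc => bc => ε
  | abcbbb => abbb => ab
  | baccbbb => bacbbb => babbb => bab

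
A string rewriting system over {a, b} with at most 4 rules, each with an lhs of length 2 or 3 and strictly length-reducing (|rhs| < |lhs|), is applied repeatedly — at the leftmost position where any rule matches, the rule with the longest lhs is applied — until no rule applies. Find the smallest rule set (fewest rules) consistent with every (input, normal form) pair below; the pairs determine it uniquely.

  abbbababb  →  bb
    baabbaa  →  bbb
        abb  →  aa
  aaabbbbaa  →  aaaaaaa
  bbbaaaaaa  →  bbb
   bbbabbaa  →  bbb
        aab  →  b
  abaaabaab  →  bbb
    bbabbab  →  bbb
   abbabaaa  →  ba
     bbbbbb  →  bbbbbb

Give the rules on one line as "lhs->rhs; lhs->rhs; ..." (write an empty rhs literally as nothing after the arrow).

ab->b; abb->aa; baa->b

  | abbbababb => aabababb => abababb => bababb => bbabb => bbaa => bb
  | baabbaa => bbbaa => bbb
  | abb => aa
  | aaabbbbaa => aaaabbaa => aaaaaaa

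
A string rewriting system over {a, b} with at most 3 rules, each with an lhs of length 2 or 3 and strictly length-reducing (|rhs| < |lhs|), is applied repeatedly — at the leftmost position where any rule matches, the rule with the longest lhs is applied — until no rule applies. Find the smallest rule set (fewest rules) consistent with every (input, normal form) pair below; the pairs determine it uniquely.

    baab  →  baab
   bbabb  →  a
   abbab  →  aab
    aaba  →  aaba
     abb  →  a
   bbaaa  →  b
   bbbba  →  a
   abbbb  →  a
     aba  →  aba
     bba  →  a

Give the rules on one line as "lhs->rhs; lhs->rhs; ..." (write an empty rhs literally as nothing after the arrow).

aaa->b; bb->

  | baab
  | bbabb => abb => a
  | abbab => aab
  | aaba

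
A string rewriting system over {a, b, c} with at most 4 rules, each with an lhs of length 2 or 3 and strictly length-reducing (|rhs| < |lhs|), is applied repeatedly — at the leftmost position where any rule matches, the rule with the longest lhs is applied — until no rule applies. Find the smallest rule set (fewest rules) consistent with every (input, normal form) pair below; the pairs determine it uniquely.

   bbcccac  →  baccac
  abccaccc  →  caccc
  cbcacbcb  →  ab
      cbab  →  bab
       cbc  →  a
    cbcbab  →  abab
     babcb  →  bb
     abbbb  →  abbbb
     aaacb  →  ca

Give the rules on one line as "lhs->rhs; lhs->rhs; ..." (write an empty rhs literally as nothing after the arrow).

  | bbcccac => baccac
  | abccaccc => aacaccc => caccc
  | cbcacbcb => bcacbcb => aacbcb => cbcb => bcb => ab
  | cbab => bab

aa->; acb->ca; bc->a; cb->b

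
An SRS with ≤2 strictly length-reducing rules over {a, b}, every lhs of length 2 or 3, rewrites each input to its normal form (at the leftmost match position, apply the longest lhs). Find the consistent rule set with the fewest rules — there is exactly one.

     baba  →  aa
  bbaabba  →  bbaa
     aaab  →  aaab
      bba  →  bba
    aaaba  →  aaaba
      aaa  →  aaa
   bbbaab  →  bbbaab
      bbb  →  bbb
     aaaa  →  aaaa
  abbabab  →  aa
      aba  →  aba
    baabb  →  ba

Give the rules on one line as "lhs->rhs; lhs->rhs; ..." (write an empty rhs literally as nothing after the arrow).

abb->; bab->a

  | baba => aa
  | bbaabba => bbaa
  | aaab
  | bba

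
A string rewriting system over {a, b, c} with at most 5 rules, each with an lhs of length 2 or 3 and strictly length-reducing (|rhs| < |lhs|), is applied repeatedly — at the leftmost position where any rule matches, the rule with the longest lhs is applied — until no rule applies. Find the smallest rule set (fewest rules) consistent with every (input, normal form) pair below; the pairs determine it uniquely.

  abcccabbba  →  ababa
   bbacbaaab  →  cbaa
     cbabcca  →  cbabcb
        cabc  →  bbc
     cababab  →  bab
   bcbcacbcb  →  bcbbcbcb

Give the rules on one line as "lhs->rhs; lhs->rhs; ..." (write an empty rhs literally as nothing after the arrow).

  | abcccabbba => abaaabbba => abaabba => ababa
  | bbacbaaab => cbaaab => cbaa
  | cbabcca => cbabcb
  | cabc => bbc

aab->a; bba->; ca->b; ccc->aa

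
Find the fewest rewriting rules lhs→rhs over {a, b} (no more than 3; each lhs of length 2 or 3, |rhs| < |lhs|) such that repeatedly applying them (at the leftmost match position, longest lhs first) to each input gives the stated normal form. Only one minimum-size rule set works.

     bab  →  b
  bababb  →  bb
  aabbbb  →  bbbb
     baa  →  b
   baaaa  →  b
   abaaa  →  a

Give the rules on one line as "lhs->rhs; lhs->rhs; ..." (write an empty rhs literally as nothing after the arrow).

  | bab => b
  | bababb => babb => bb
  | aabbbb => bbbb
  | baa => b

aa->; ab->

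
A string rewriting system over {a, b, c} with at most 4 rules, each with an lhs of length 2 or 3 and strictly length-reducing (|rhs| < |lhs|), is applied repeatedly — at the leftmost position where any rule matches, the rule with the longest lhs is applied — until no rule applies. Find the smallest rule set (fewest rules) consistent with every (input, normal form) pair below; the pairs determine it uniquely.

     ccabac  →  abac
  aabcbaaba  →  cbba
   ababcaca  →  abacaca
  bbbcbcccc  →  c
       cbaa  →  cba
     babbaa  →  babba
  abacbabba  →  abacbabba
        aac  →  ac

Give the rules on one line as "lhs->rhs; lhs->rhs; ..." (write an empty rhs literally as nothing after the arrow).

aa->a; aab->b; bc->c; cc->

  | ccabac => abac
  | aabcbaaba => bcbaaba => cbaaba => cbba
  | ababcaca => abacaca
  | bbbcbcccc => bbcbcccc => bcbcccc => cbcccc => ccccc => ccc => c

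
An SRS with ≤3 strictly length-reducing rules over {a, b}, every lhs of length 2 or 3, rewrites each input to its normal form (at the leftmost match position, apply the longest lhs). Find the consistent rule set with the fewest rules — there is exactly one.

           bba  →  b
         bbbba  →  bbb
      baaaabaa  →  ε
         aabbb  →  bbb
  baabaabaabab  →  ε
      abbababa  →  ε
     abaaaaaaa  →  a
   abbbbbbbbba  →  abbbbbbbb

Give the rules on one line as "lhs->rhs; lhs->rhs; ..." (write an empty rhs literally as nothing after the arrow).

  | bba => b
  | bbbba => bbb
  | baaaabaa => aaabaa => abaa => aa => ε
  | aabbb => bbb

aa->; ba->; bab->a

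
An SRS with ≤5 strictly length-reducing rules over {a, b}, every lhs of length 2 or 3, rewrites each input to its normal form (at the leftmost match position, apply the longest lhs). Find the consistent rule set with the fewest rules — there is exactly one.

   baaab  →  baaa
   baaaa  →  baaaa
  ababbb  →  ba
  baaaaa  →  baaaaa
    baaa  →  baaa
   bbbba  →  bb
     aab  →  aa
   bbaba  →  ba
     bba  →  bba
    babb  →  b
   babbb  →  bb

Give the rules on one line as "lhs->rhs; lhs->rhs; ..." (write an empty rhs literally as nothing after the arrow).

  | baaab => baaa
  | baaaa
  | ababbb => bbbb => bab => ba
  | baaaaa

ab->a; aba->b; abb->; bbb->ba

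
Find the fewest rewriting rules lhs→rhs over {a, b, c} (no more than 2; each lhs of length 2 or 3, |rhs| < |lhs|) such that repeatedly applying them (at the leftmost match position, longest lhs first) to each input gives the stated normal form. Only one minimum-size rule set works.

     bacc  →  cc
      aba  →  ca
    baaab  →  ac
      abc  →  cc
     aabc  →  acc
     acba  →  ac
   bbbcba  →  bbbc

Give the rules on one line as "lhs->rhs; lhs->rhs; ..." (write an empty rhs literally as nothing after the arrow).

ab->c; ba->

  | bacc => cc
  | aba => ca
  | baaab => aab => ac
  | abc => cc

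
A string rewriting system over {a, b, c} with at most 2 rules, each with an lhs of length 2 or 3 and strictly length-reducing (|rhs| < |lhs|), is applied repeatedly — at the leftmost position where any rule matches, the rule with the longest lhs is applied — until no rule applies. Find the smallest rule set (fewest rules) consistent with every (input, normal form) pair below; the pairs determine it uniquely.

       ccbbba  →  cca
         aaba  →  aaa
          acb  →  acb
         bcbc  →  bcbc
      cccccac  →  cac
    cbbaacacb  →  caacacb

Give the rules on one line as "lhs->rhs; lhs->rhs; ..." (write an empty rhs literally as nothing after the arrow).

  | ccbbba => ccbba => ccba => cca
  | aaba => aaa
  | acb
  | bcbc

ba->a; ccc->c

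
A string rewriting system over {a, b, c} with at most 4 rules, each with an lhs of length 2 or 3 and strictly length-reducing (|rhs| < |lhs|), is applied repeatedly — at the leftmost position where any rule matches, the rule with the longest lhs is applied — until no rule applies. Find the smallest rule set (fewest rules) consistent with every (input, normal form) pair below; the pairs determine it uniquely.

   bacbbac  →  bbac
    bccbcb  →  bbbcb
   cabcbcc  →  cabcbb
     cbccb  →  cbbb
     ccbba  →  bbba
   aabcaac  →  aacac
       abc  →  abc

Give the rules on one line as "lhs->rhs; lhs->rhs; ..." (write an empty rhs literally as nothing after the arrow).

acb->; bca->c; cc->b

  | bacbbac => bbac
  | bccbcb => bbbcb
  | cabcbcc => cabcbb
  | cbccb => cbbb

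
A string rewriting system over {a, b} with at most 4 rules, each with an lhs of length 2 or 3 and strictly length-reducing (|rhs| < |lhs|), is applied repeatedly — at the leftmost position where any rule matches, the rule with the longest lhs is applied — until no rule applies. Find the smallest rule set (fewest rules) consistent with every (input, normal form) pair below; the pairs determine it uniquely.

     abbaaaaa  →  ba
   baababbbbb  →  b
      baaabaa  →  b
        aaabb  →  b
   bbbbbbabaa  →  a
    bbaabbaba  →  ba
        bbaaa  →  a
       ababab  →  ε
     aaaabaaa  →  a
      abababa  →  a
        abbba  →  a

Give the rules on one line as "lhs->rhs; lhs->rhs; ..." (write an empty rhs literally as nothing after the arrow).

  | abbaaaaa => baaaaa => baaa => ba
  | baababbbbb => bbabbbbb => aabbbbb => abbbbb => bbbb => abb => b
  | baaabaa => babaa => baa => b
  | aaabb => aabb => abb => b

aa->a; ab->; baa->b; bb->a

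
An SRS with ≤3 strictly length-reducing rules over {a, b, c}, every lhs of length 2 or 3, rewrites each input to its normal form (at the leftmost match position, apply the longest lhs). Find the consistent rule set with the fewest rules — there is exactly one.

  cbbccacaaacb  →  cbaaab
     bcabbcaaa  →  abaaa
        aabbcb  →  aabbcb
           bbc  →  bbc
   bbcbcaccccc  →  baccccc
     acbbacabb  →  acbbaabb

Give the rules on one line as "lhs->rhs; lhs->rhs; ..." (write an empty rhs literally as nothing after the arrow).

aac->a; bca->a; ca->a

  | cbbccacaaacb => cbbcacaaacb => cbacaaacb => cbaaaacb => cbaaab
  | bcabbcaaa => abbcaaa => abaaa
  | aabbcb
  | bbc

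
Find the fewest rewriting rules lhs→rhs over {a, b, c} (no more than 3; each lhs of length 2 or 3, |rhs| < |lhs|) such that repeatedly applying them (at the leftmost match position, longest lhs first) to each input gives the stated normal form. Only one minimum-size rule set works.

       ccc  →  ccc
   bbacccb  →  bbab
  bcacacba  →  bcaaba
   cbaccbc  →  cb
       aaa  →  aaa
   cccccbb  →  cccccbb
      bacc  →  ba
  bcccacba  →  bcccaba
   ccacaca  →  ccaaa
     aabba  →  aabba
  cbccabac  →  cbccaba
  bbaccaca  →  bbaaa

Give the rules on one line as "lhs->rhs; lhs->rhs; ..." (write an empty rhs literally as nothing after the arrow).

abc->; ac->a

  | ccc
  | bbacccb => bbaccb => bbacb => bbab
  | bcacacba => bcaacba => bcaaba
  | cbaccbc => cbacbc => cbabc => cb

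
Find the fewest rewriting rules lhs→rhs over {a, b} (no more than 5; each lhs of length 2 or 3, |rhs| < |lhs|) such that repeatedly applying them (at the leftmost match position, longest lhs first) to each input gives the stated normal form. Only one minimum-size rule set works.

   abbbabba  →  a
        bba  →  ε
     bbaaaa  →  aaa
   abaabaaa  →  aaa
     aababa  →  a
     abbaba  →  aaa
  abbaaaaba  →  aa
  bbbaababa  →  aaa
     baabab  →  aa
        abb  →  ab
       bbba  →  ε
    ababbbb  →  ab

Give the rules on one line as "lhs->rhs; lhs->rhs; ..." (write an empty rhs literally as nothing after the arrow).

  | abbbabba => abbabba => ababba => aaba => baa => a
  | bba => ba => ε
  | bbaaaa => baaaa => aaa
  | abaabaaa => aabaaa => baaaa => aaa

aab->ba; ba->; bab->a; bb->b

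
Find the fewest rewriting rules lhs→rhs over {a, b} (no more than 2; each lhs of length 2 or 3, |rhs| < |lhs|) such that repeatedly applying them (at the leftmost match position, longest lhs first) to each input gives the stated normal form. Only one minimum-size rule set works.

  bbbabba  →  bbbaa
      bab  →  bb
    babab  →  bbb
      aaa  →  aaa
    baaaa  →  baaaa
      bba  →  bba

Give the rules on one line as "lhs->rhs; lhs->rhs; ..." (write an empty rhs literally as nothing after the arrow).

ab->b; abb->a

  | bbbabba => bbbaa
  | bab => bb
  | babab => bbab => bbb
  | aaa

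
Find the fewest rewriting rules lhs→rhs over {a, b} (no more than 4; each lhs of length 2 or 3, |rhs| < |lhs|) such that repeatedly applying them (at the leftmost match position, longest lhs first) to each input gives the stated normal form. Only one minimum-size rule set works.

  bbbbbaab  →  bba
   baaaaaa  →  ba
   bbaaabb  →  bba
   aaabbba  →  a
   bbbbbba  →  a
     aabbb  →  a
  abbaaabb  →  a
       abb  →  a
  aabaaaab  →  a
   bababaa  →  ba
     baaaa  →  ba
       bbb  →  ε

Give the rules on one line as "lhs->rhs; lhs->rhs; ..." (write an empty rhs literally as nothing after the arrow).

  | bbbbbaab => bbaab => bbab => bba
  | baaaaaa => baaaaa => baaaa => baaa => baa => ba
  | bbaaabb => bbaabb => bbabb => bbab => bba
  | aaabbba => aabbba => abbba => abba => aba => aa => a

aa->a; ab->a; bbb->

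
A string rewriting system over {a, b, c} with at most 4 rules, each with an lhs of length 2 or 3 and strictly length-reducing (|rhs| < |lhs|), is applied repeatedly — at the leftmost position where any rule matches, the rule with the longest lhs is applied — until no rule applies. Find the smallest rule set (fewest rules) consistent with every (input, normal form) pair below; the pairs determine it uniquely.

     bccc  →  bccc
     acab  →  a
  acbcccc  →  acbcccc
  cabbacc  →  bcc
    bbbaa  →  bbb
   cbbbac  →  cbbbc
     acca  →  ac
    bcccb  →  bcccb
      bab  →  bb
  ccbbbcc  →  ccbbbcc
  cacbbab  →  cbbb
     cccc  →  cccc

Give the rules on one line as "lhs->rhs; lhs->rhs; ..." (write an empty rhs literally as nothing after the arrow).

ba->b; ca->; cab->

  | bccc
  | acab => a
  | acbcccc
  | cabbacc => bacc => bcc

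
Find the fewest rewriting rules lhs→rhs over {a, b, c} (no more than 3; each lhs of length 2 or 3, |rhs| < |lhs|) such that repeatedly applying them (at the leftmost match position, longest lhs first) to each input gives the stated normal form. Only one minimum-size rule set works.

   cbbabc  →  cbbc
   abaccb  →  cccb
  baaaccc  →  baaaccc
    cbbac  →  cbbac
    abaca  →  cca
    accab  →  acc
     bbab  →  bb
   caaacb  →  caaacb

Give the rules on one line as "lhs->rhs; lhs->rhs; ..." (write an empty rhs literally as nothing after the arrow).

ab->; aba->c

  | cbbabc => cbbc
  | abaccb => cccb
  | baaaccc
  | cbbac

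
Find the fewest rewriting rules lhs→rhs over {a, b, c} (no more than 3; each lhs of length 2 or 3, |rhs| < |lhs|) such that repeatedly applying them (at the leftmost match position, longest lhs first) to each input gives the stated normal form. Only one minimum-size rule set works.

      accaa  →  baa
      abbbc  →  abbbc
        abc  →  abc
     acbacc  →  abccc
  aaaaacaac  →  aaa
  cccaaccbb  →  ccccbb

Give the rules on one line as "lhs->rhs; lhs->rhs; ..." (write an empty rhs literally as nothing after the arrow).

aac->; acc->b; cba->bc

  | accaa => baa
  | abbbc
  | abc
  | acbacc => abccc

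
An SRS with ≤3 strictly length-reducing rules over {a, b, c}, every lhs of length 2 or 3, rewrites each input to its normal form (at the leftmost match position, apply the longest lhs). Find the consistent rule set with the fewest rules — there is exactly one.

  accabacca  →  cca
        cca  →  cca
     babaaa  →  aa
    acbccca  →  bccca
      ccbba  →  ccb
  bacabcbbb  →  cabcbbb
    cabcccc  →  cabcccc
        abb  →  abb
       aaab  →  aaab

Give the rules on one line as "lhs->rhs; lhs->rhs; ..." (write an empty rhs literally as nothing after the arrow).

  | accabacca => cabacca => cacca => cca
  | cca
  | babaaa => baaa => aa
  | acbccca => bccca

ac->; ba->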